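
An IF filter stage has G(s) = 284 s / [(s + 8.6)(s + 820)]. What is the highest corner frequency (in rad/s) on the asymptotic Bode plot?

Break frequencies occur at each pole and zero magnitude: 8.6 rad/s, 820 rad/s.
The highest is 820 rad/s.

820 rad/s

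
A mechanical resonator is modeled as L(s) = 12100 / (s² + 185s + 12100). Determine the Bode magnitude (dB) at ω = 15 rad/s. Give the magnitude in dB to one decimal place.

|(j15)² + 185(j15) + 12100| = |11875 + j2775| = 1.219e+04
|L(j15)| = 12100 / 1.219e+04 = 0.99222
20 log₁₀(0.99222) = -0.07 dB

-0.1 dB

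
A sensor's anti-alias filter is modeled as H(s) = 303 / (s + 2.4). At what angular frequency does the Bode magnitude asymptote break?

The single real pole at s = −2.4 gives a corner at ω = 2.4 rad s⁻¹.

2.4 rad s⁻¹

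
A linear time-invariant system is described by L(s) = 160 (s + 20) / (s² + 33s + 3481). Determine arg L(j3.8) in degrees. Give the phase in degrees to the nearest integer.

9°

∠(j3.8 + 20) = arctan(3.8/20) = 10.76°
∠[(j3.8)² + 33(j3.8) + 3481] = ∠[3466.6 + j125.4] = 2.07°
∠L(j3.8) = 10.76° − 2.07° = 8.69°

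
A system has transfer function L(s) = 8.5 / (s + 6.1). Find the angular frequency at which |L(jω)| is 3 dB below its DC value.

6.1 rad s⁻¹

For a single-pole low-pass, the −3 dB point is at the pole: ω = 6.1 rad s⁻¹.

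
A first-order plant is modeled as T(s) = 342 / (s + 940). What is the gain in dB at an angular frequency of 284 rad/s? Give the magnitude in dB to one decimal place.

-9.2 dB

|j284 + 940| = √(284² + 940²) = 982
|T(j284)| = 342 / 982 = 0.34828
20 log₁₀(0.34828) = -9.16 dB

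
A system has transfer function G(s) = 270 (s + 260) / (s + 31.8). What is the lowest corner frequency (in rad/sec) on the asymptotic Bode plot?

31.8 rad/sec

Break frequencies occur at each pole and zero magnitude: 31.8 rad/sec, 260 rad/sec.
The lowest is 31.8 rad/sec.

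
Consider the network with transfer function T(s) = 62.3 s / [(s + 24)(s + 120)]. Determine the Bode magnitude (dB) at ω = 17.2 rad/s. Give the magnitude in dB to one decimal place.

|j17.2| = 17.2
|j17.2 + 24| = √(17.2² + 24²) = 29.53
|j17.2 + 120| = √(17.2² + 120²) = 121.2
|T(j17.2)| = 62.3 × 17.2 / (29.53 × 121.2) = 0.29936
20 log₁₀(0.29936) = -10.48 dB

-10.5 dB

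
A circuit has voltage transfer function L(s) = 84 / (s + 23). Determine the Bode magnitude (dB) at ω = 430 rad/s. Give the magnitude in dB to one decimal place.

|j430 + 23| = √(430² + 23²) = 430.6
|L(j430)| = 84 / 430.6 = 0.19507
20 log₁₀(0.19507) = -14.20 dB

-14.2 dB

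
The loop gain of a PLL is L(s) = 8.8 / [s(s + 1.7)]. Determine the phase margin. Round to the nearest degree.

32°

Gain crossover: |L(jω)| = 1 at ω ≈ 2.73 rad/sec.
∠L(j2.73) = −90° − arctan(2.73/1.7) ≈ -148.12°
PM = 180° + (-148.12°) = 31.88°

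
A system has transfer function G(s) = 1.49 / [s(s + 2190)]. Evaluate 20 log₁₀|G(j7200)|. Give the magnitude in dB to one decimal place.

|j7200 + 2190| = √(7200² + 2190²) = 7526
|j7200| = 7200
|G(j7200)| = 1.49 / (7526 × 7200) = 2.7498e-08
20 log₁₀(2.7498e-08) = -151.21 dB

-151.2 dB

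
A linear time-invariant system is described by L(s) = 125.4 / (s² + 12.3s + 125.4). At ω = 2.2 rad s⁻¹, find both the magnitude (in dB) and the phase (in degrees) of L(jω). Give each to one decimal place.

|(j2.2)² + 12.3(j2.2) + 125.4| = |120.56 + j27.06| = 123.6
|L(j2.2)| = 125.4 / 123.6 = 1.0149
20 log₁₀(1.0149) = 0.13 dB
∠[(j2.2)² + 12.3(j2.2) + 125.4] = ∠[120.56 + j27.06] = 12.65°
∠L(j2.2) = −12.65° = -12.65°

|L| = 0.1 dB, ∠L = -12.7°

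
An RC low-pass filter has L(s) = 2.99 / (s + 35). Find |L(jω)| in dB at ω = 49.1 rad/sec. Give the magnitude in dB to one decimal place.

|j49.1 + 35| = √(49.1² + 35²) = 60.3
|L(j49.1)| = 2.99 / 60.3 = 0.049587
20 log₁₀(0.049587) = -26.09 dB

-26.1 dB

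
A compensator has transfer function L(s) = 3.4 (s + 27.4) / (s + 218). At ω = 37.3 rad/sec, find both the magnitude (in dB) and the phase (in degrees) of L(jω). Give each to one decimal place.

|j37.3 + 27.4| = √(37.3² + 27.4²) = 46.28
|j37.3 + 218| = √(37.3² + 218²) = 221.2
|L(j37.3)| = 3.4 × 46.28 / 221.2 = 0.71149
20 log₁₀(0.71149) = -2.96 dB
∠(j37.3 + 27.4) = arctan(37.3/27.4) = 53.70°
∠(j37.3 + 218) = arctan(37.3/218) = 9.71°
∠L(j37.3) = 53.70° − 9.71° = 43.99°

|L| = -3.0 dB, ∠L = 44.0°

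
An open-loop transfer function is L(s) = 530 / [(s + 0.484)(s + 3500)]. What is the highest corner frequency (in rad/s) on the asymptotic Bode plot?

Break frequencies occur at each pole and zero magnitude: 0.484 rad/s, 3500 rad/s.
The highest is 3500 rad/s.

3500 rad/s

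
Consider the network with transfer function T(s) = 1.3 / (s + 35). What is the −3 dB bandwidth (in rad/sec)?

For a single-pole low-pass, the −3 dB point is at the pole: ω = 35 rad/sec.

35 rad/sec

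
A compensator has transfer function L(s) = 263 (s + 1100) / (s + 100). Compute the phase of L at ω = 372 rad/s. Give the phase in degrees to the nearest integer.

∠(j372 + 1100) = arctan(372/1100) = 18.68°
∠(j372 + 100) = arctan(372/100) = 74.95°
∠L(j372) = 18.68° − 74.95° = -56.27°

-56°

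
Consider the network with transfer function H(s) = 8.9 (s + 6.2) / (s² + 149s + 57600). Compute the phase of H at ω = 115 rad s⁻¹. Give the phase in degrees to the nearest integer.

66°

∠(j115 + 6.2) = arctan(115/6.2) = 86.91°
∠[(j115)² + 149(j115) + 57600] = ∠[44375 + j17135] = 21.11°
∠H(j115) = 86.91° − 21.11° = 65.80°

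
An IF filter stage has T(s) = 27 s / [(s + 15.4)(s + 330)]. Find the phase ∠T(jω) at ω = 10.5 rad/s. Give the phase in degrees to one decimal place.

53.9°

∠(j10.5) = 90.00°
∠(j10.5 + 15.4) = arctan(10.5/15.4) = 34.29°
∠(j10.5 + 330) = arctan(10.5/330) = 1.82°
∠T(j10.5) = 90.00° − (34.29° + 1.82°) = 53.89°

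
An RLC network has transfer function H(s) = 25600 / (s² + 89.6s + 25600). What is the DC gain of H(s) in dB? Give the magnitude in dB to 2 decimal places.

0.00 dB

H(0) = 25600 / 25600 = 1
20 log₁₀(1) = 0.000 dB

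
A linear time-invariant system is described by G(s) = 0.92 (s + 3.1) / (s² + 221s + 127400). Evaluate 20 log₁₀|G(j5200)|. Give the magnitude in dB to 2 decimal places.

|j5200 + 3.1| = √(5200² + 3.1²) = 5200
|(j5200)² + 221(j5200) + 127400| = |-2.6913e+07 + j1.1492e+06| = 2.694e+07
|G(j5200)| = 0.92 × 5200 / 2.694e+07 = 0.0001776
20 log₁₀(0.0001776) = -75.011 dB

-75.01 dB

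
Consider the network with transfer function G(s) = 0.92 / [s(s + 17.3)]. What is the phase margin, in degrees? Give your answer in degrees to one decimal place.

89.8°

Gain crossover: |G(jω)| = 1 at ω ≈ 0.0532 rad/s.
∠G(j0.0532) = −90° − arctan(0.0532/17.3) ≈ -90.18°
PM = 180° + (-90.18°) = 89.82°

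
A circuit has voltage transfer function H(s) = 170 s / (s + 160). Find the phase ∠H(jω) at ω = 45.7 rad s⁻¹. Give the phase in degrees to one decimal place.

∠(j45.7) = 90.00°
∠(j45.7 + 160) = arctan(45.7/160) = 15.94°
∠H(j45.7) = 90.00° − 15.94° = 74.06°

74.1°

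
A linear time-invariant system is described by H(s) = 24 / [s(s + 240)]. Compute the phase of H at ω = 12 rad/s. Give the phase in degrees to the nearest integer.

-93°

∠(j12 + 240) = arctan(12/240) = 2.86°
∠(j12) = 90.00°
∠H(j12) = − (2.86° + 90.00°) = -92.86°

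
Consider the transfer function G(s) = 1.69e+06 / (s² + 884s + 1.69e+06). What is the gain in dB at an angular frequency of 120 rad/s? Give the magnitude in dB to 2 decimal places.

|(j120)² + 884(j120) + 1.69e+06| = |1.6756e+06 + j1.0608e+05| = 1.679e+06
|G(j120)| = 1.69e+06 / 1.679e+06 = 1.0066
20 log₁₀(1.0066) = 0.057 dB

0.06 dB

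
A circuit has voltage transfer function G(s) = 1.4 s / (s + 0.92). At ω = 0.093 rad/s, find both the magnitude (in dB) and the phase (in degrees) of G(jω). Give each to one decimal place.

|j0.093| = 0.093
|j0.093 + 0.92| = √(0.093² + 0.92²) = 0.9247
|G(j0.093)| = 1.4 × 0.093 / 0.9247 = 0.1408
20 log₁₀(0.1408) = -17.03 dB
∠(j0.093) = 90.00°
∠(j0.093 + 0.92) = arctan(0.093/0.92) = 5.77°
∠G(j0.093) = 90.00° − 5.77° = 84.23°

|G| = -17.0 dB, ∠G = 84.2 deg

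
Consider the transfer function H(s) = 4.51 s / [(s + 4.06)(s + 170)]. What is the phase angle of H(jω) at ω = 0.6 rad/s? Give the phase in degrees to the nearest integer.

81°

∠(j0.6) = 90.00°
∠(j0.6 + 4.06) = arctan(0.6/4.06) = 8.41°
∠(j0.6 + 170) = arctan(0.6/170) = 0.20°
∠H(j0.6) = 90.00° − (8.41° + 0.20°) = 81.39°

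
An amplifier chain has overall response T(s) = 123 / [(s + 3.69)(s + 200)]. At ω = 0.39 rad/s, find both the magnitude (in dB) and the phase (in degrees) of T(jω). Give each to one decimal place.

|j0.39 + 3.69| = √(0.39² + 3.69²) = 3.711
|j0.39 + 200| = √(0.39² + 200²) = 200
|T(j0.39)| = 123 / (3.711 × 200) = 0.16574
20 log₁₀(0.16574) = -15.61 dB
∠(j0.39 + 3.69) = arctan(0.39/3.69) = 6.03°
∠(j0.39 + 200) = arctan(0.39/200) = 0.11°
∠T(j0.39) = − (6.03° + 0.11°) = -6.14°

|T| = -15.6 dB, ∠T = -6.1°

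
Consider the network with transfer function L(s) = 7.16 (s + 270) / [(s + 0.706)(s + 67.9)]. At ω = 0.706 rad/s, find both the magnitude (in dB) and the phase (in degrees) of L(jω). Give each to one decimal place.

|j0.706 + 270| = √(0.706² + 270²) = 270
|j0.706 + 0.706| = √(0.706² + 0.706²) = 0.9984
|j0.706 + 67.9| = √(0.706² + 67.9²) = 67.9
|L(j0.706)| = 7.16 × 270 / (0.9984 × 67.9) = 28.514
20 log₁₀(28.514) = 29.10 dB
∠(j0.706 + 270) = arctan(0.706/270) = 0.15°
∠(j0.706 + 0.706) = arctan(0.706/0.706) = 45.00°
∠(j0.706 + 67.9) = arctan(0.706/67.9) = 0.60°
∠L(j0.706) = 0.15° − (45.00° + 0.60°) = -45.45°

|L| = 29.1 dB, ∠L = -45.4°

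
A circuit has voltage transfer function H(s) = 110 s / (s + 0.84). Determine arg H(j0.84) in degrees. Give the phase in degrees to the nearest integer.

∠(j0.84) = 90.00°
∠(j0.84 + 0.84) = arctan(0.84/0.84) = 45.00°
∠H(j0.84) = 90.00° − 45.00° = 45.00°

45°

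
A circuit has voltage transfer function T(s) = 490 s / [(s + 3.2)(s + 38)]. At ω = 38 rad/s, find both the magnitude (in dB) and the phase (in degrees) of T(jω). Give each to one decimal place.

|j38| = 38
|j38 + 3.2| = √(38² + 3.2²) = 38.13
|j38 + 38| = √(38² + 38²) = 53.74
|T(j38)| = 490 × 38 / (38.13 × 53.74) = 9.0858
20 log₁₀(9.0858) = 19.17 dB
∠(j38) = 90.00°
∠(j38 + 3.2) = arctan(38/3.2) = 85.19°
∠(j38 + 38) = arctan(38/38) = 45.00°
∠T(j38) = 90.00° − (85.19° + 45.00°) = -40.19°

|T| = 19.2 dB, ∠T = -40.2 deg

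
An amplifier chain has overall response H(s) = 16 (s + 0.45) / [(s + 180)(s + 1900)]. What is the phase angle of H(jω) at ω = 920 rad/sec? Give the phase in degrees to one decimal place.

-14.8°

∠(j920 + 0.45) = arctan(920/0.45) = 89.97°
∠(j920 + 180) = arctan(920/180) = 78.93°
∠(j920 + 1900) = arctan(920/1900) = 25.84°
∠H(j920) = 89.97° − (78.93° + 25.84°) = -14.79°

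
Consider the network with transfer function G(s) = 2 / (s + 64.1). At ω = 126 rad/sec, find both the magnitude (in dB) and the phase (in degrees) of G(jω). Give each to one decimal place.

|j126 + 64.1| = √(126² + 64.1²) = 141.4
|G(j126)| = 2 / 141.4 = 0.014148
20 log₁₀(0.014148) = -36.99 dB
∠(j126 + 64.1) = arctan(126/64.1) = 63.04°
∠G(j126) = −63.04° = -63.04°

|G| = -37.0 dB, ∠G = -63.0 deg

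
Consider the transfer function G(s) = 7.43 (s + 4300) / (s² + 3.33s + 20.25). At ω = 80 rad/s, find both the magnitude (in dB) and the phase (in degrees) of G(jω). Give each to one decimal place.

|j80 + 4300| = √(80² + 4300²) = 4301
|(j80)² + 3.33(j80) + 20.25| = |-6379.8 + j266.4| = 6385
|G(j80)| = 7.43 × 4301 / 6385 = 5.0044
20 log₁₀(5.0044) = 13.99 dB
∠(j80 + 4300) = arctan(80/4300) = 1.07°
∠[(j80)² + 3.33(j80) + 20.25] = ∠[-6379.8 + j266.4] = 177.61°
∠G(j80) = 1.07° − 177.61° = -176.54°

|G| = 14.0 dB, ∠G = -176.5 deg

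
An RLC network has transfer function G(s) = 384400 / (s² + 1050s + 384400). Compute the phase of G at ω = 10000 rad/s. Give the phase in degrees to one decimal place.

-174.0°

∠[(j10000)² + 1050(j10000) + 384400] = ∠[-9.9616e+07 + j1.05e+07] = 173.98°
∠G(j10000) = −173.98° = -173.98°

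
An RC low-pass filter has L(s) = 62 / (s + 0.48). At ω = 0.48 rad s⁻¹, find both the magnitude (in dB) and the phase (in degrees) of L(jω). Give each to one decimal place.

|L| = 39.2 dB, ∠L = -45.0°

|j0.48 + 0.48| = √(0.48² + 0.48²) = 0.6788
|L(j0.48)| = 62 / 0.6788 = 91.335
20 log₁₀(91.335) = 39.21 dB
∠(j0.48 + 0.48) = arctan(0.48/0.48) = 45.00°
∠L(j0.48) = −45.00° = -45.00°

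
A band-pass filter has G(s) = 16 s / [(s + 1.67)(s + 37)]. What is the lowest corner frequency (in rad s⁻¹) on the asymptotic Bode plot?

1.67 rad s⁻¹

Break frequencies occur at each pole and zero magnitude: 1.67 rad s⁻¹, 37 rad s⁻¹.
The lowest is 1.67 rad s⁻¹.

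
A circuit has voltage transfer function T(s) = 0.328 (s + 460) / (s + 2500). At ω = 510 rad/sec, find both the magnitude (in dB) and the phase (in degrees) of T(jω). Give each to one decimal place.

|j510 + 460| = √(510² + 460²) = 686.8
|j510 + 2500| = √(510² + 2500²) = 2551
|T(j510)| = 0.328 × 686.8 / 2551 = 0.08829
20 log₁₀(0.08829) = -21.08 dB
∠(j510 + 460) = arctan(510/460) = 47.95°
∠(j510 + 2500) = arctan(510/2500) = 11.53°
∠T(j510) = 47.95° − 11.53° = 36.42°

|T| = -21.1 dB, ∠T = 36.4 deg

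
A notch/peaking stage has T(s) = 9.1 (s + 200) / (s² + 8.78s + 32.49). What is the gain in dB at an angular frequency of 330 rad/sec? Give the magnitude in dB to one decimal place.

-29.8 dB

|j330 + 200| = √(330² + 200²) = 385.9
|(j330)² + 8.78(j330) + 32.49| = |-1.0887e+05 + j2897.4| = 1.089e+05
|T(j330)| = 9.1 × 385.9 / 1.089e+05 = 0.032243
20 log₁₀(0.032243) = -29.83 dB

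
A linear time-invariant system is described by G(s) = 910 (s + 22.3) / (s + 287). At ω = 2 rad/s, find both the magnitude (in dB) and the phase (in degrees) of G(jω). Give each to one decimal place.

|G| = 37.0 dB, ∠G = 4.7°

|j2 + 22.3| = √(2² + 22.3²) = 22.39
|j2 + 287| = √(2² + 287²) = 287
|G(j2)| = 910 × 22.39 / 287 = 70.989
20 log₁₀(70.989) = 37.02 dB
∠(j2 + 22.3) = arctan(2/22.3) = 5.12°
∠(j2 + 287) = arctan(2/287) = 0.40°
∠G(j2) = 5.12° − 0.40° = 4.73°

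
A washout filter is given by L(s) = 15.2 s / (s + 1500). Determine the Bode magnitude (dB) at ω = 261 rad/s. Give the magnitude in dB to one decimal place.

8.3 dB

|j261| = 261
|j261 + 1500| = √(261² + 1500²) = 1523
|L(j261)| = 15.2 × 261 / 1523 = 2.6056
20 log₁₀(2.6056) = 8.32 dB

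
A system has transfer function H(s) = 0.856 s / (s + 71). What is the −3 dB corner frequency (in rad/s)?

71 rad/s

For a single-pole high-pass, the −3 dB point is at the pole: ω = 71 rad/s.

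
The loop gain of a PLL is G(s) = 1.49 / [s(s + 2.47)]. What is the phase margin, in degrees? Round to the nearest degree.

77°

Gain crossover: |G(jω)| = 1 at ω ≈ 0.587 rad/s.
∠G(j0.587) = −90° − arctan(0.587/2.47) ≈ -103.37°
PM = 180° + (-103.37°) = 76.63°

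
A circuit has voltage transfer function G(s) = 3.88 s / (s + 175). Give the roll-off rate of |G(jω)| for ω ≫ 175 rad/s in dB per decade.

With 1 zero and 1 pole, the high-frequency asymptotic slope is 20 × (1 − 1) = 0 dB/decade.

0 dB/decade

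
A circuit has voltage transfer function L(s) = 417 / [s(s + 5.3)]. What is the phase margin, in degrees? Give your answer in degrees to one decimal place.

14.8°

Gain crossover: |L(jω)| = 1 at ω ≈ 20.1 rad/sec.
∠L(j20.1) = −90° − arctan(20.1/5.3) ≈ -165.21°
PM = 180° + (-165.21°) = 14.79°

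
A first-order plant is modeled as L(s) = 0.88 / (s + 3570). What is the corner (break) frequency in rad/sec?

3570 rad/sec

The single real pole at s = −3570 gives a corner at ω = 3570 rad/sec.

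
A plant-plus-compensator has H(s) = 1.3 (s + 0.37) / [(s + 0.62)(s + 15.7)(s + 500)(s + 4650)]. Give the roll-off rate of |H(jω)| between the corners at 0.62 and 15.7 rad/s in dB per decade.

In this band the factors already past their corner are: zero at 0.37, pole at 0.62; net slope = 0 dB/decade.

0 dB/decade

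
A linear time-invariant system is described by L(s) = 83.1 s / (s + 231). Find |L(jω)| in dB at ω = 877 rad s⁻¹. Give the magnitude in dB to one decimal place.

|j877| = 877
|j877 + 231| = √(877² + 231²) = 906.9
|L(j877)| = 83.1 × 877 / 906.9 = 80.359
20 log₁₀(80.359) = 38.10 dB

38.1 dB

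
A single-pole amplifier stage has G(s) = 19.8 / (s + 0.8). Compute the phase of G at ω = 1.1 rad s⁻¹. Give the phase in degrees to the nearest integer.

-54°

∠(j1.1 + 0.8) = arctan(1.1/0.8) = 53.97°
∠G(j1.1) = −53.97° = -53.97°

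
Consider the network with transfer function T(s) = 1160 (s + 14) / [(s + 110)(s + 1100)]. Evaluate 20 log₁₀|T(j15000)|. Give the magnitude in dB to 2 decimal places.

|j15000 + 14| = √(15000² + 14²) = 1.5e+04
|j15000 + 110| = √(15000² + 110²) = 1.5e+04
|j15000 + 1100| = √(15000² + 1100²) = 1.504e+04
|T(j15000)| = 1160 × 1.5e+04 / (1.5e+04 × 1.504e+04) = 0.077124
20 log₁₀(0.077124) = -22.256 dB

-22.26 dB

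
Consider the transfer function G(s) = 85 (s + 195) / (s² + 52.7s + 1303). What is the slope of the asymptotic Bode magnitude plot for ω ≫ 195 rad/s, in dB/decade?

With 1 zero and 2 poles, the high-frequency asymptotic slope is 20 × (1 − 2) = -20 dB/decade.

-20 dB/decade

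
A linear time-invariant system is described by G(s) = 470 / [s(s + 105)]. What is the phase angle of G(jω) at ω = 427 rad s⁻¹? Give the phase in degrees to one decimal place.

∠(j427 + 105) = arctan(427/105) = 76.18°
∠(j427) = 90.00°
∠G(j427) = − (76.18° + 90.00°) = -166.18°

-166.2°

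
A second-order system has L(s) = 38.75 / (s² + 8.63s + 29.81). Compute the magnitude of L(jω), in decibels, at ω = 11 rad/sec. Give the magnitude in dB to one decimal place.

|(j11)² + 8.63(j11) + 29.81| = |-91.19 + j94.93| = 131.6
|L(j11)| = 38.75 / 131.6 = 0.29438
20 log₁₀(0.29438) = -10.62 dB

-10.6 dB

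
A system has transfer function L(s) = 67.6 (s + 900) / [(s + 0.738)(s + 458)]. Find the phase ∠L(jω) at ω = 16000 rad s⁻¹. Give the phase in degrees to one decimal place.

-91.6 deg

∠(j16000 + 900) = arctan(16000/900) = 86.78°
∠(j16000 + 0.738) = arctan(16000/0.738) = 90.00°
∠(j16000 + 458) = arctan(16000/458) = 88.36°
∠L(j16000) = 86.78° − (90.00° + 88.36°) = -91.58°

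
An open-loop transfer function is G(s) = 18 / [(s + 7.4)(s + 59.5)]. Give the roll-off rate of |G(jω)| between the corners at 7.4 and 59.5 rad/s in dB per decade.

-20 dB/decade

In this band the factors already past their corner are: pole at 7.4; net slope = -20 dB/decade.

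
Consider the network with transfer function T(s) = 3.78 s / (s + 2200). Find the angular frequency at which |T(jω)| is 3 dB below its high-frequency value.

2200 rad/s

For a single-pole high-pass, the −3 dB point is at the pole: ω = 2200 rad/s.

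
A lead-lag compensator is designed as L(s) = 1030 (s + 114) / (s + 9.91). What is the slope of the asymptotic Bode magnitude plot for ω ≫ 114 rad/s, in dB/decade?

With 1 zero and 1 pole, the high-frequency asymptotic slope is 20 × (1 − 1) = 0 dB/decade.

0 dB/decade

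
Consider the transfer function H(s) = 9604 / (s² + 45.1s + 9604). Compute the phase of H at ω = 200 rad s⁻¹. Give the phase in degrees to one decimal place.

∠[(j200)² + 45.1(j200) + 9604] = ∠[-30396 + j9020] = 163.47°
∠H(j200) = −163.47° = -163.47°

-163.5°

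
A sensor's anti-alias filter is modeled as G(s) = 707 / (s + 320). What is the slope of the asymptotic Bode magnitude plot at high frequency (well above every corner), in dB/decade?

-20 dB/decade

With 0 zeros and 1 pole, the high-frequency asymptotic slope is 20 × (0 − 1) = -20 dB/decade.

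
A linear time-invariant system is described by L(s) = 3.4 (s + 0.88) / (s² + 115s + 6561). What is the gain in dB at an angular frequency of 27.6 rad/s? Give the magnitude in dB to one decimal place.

|j27.6 + 0.88| = √(27.6² + 0.88²) = 27.61
|(j27.6)² + 115(j27.6) + 6561| = |5799.2 + j3174| = 6611
|L(j27.6)| = 3.4 × 27.61 / 6611 = 0.014202
20 log₁₀(0.014202) = -36.95 dB

-37.0 dB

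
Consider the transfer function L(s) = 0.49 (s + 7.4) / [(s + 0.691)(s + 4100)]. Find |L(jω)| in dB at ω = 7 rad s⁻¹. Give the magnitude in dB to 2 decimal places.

|j7 + 7.4| = √(7² + 7.4²) = 10.19
|j7 + 0.691| = √(7² + 0.691²) = 7.034
|j7 + 4100| = √(7² + 4100²) = 4100
|L(j7)| = 0.49 × 10.19 / (7.034 × 4100) = 0.00017307
20 log₁₀(0.00017307) = -75.236 dB

-75.24 dB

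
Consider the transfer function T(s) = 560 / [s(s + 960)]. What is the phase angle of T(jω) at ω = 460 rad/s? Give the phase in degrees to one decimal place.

∠(j460 + 960) = arctan(460/960) = 25.60°
∠(j460) = 90.00°
∠T(j460) = − (25.60° + 90.00°) = -115.60°

-115.6°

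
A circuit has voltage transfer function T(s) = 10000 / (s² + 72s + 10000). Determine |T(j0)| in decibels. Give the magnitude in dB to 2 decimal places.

0.00 dB

T(0) = 10000 / 10000 = 1
20 log₁₀(1) = 0.000 dB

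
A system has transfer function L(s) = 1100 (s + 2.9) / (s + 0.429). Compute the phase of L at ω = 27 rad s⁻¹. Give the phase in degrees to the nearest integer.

-5 deg

∠(j27 + 2.9) = arctan(27/2.9) = 83.87°
∠(j27 + 0.429) = arctan(27/0.429) = 89.09°
∠L(j27) = 83.87° − 89.09° = -5.22°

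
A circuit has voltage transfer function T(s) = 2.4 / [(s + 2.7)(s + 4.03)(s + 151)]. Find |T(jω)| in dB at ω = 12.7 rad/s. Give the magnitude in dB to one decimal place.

-80.8 dB

|j12.7 + 2.7| = √(12.7² + 2.7²) = 12.98
|j12.7 + 4.03| = √(12.7² + 4.03²) = 13.32
|j12.7 + 151| = √(12.7² + 151²) = 151.5
|T(j12.7)| = 2.4 / (12.98 × 13.32 × 151.5) = 9.1551e-05
20 log₁₀(9.1551e-05) = -80.77 dB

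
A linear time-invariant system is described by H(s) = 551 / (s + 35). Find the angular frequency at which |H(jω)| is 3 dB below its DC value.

For a single-pole low-pass, the −3 dB point is at the pole: ω = 35 rad/sec.

35 rad/sec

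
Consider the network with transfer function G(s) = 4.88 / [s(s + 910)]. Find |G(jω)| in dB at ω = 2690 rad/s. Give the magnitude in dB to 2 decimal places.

-123.89 dB

|j2690 + 910| = √(2690² + 910²) = 2840
|j2690| = 2690
|G(j2690)| = 4.88 / (2840 × 2690) = 6.3883e-07
20 log₁₀(6.3883e-07) = -123.892 dB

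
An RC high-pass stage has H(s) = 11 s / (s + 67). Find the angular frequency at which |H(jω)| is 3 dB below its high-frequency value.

For a single-pole high-pass, the −3 dB point is at the pole: ω = 67 rad/s.

67 rad/s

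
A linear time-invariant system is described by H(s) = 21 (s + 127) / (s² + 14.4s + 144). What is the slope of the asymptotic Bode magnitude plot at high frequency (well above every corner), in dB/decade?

-20 dB/decade

With 1 zero and 2 poles, the high-frequency asymptotic slope is 20 × (1 − 2) = -20 dB/decade.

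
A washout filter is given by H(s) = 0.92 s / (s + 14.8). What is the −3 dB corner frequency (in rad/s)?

14.8 rad/s

For a single-pole high-pass, the −3 dB point is at the pole: ω = 14.8 rad/s.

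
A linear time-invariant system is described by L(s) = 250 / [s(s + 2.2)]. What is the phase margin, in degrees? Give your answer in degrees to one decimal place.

8.0°

Gain crossover: |L(jω)| = 1 at ω ≈ 15.7 rad s⁻¹.
∠L(j15.7) = −90° − arctan(15.7/2.2) ≈ -172.04°
PM = 180° + (-172.04°) = 7.96°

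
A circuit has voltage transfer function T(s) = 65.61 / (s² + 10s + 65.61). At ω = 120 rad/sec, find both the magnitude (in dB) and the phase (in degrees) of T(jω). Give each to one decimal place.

|T| = -46.8 dB, ∠T = -175.2°

|(j120)² + 10(j120) + 65.61| = |-14334 + j1200| = 1.438e+04
|T(j120)| = 65.61 / 1.438e+04 = 0.0045611
20 log₁₀(0.0045611) = -46.82 dB
∠[(j120)² + 10(j120) + 65.61] = ∠[-14334 + j1200] = 175.21°
∠T(j120) = −175.21° = -175.21°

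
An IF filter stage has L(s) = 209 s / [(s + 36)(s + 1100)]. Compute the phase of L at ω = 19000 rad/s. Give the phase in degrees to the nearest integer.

∠(j19000) = 90.00°
∠(j19000 + 36) = arctan(19000/36) = 89.89°
∠(j19000 + 1100) = arctan(19000/1100) = 86.69°
∠L(j19000) = 90.00° − (89.89° + 86.69°) = -86.58°

-87°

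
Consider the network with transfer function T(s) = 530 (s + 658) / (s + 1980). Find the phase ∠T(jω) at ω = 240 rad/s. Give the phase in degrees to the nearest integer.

∠(j240 + 658) = arctan(240/658) = 20.04°
∠(j240 + 1980) = arctan(240/1980) = 6.91°
∠T(j240) = 20.04° − 6.91° = 13.13°

13°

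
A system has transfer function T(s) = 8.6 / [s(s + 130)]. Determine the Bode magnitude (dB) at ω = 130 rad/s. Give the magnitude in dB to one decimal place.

|j130 + 130| = √(130² + 130²) = 183.8
|j130| = 130
|T(j130)| = 8.6 / (183.8 × 130) = 0.00035983
20 log₁₀(0.00035983) = -68.88 dB

-68.9 dB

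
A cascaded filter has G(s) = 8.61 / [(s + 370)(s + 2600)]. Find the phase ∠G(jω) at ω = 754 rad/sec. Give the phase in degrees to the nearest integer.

∠(j754 + 370) = arctan(754/370) = 63.86°
∠(j754 + 2600) = arctan(754/2600) = 16.17°
∠G(j754) = − (63.86° + 16.17°) = -80.03°

-80°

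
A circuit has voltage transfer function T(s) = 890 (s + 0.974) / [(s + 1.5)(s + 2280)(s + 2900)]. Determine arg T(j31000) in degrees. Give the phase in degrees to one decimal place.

∠(j31000 + 0.974) = arctan(31000/0.974) = 90.00°
∠(j31000 + 1.5) = arctan(31000/1.5) = 90.00°
∠(j31000 + 2280) = arctan(31000/2280) = 85.79°
∠(j31000 + 2900) = arctan(31000/2900) = 84.66°
∠T(j31000) = 90.00° − (90.00° + 85.79° + 84.66°) = -170.45°

-170.4 deg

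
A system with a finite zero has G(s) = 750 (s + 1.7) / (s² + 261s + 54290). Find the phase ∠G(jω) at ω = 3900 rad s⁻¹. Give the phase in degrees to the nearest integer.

-86°

∠(j3900 + 1.7) = arctan(3900/1.7) = 89.98°
∠[(j3900)² + 261(j3900) + 54290] = ∠[-1.5156e+07 + j1.0179e+06] = 176.16°
∠G(j3900) = 89.98° − 176.16° = -86.18°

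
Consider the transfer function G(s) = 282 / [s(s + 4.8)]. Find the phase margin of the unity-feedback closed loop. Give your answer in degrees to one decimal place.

Gain crossover: |G(jω)| = 1 at ω ≈ 16.5 rad/sec.
∠G(j16.5) = −90° − arctan(16.5/4.8) ≈ -163.74°
PM = 180° + (-163.74°) = 16.26°

16.3°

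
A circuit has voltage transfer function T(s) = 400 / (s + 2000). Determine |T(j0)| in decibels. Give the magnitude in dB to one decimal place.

T(0) = 400 / 2000 = 0.2
20 log₁₀(0.2) = -13.98 dB

-14.0 dB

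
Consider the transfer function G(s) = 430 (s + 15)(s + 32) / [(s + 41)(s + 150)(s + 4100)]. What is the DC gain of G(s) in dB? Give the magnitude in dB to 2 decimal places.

G(0) = 430 × 15 × 32 / (41 × 150 × 4100) = 0.0081856
20 log₁₀(0.0081856) = -41.739 dB

-41.74 dB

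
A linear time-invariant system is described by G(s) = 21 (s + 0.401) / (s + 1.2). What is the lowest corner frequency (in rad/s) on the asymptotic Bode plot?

Break frequencies occur at each pole and zero magnitude: 0.401 rad/s, 1.2 rad/s.
The lowest is 0.401 rad/s.

0.401 rad/s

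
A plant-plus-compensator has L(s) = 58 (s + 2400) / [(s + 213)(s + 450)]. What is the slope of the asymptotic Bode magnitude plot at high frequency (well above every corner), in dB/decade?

With 1 zero and 2 poles, the high-frequency asymptotic slope is 20 × (1 − 2) = -20 dB/decade.

-20 dB/decade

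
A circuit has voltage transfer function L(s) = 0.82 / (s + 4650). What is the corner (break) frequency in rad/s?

4650 rad/s

The single real pole at s = −4650 gives a corner at ω = 4650 rad/s.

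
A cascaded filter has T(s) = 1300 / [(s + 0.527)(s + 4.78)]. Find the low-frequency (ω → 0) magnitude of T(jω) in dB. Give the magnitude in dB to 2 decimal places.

54.25 dB

T(0) = 1300 / (0.527 × 4.78) = 516.07
20 log₁₀(516.07) = 54.254 dB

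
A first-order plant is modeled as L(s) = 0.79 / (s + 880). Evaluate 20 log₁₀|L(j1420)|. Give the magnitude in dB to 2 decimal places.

|j1420 + 880| = √(1420² + 880²) = 1671
|L(j1420)| = 0.79 / 1671 = 0.00047289
20 log₁₀(0.00047289) = -66.505 dB

-66.50 dB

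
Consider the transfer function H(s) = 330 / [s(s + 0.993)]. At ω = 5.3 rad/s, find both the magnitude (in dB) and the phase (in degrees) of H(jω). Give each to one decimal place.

|H| = 21.2 dB, ∠H = -169.4°

|j5.3 + 0.993| = √(5.3² + 0.993²) = 5.392
|j5.3| = 5.3
|H(j5.3)| = 330 / (5.392 × 5.3) = 11.547
20 log₁₀(11.547) = 21.25 dB
∠(j5.3 + 0.993) = arctan(5.3/0.993) = 79.39°
∠(j5.3) = 90.00°
∠H(j5.3) = − (79.39° + 90.00°) = -169.39°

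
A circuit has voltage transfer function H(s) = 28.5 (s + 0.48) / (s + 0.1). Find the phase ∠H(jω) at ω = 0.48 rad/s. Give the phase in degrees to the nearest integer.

∠(j0.48 + 0.48) = arctan(0.48/0.48) = 45.00°
∠(j0.48 + 0.1) = arctan(0.48/0.1) = 78.23°
∠H(j0.48) = 45.00° − 78.23° = -33.23°

-33 deg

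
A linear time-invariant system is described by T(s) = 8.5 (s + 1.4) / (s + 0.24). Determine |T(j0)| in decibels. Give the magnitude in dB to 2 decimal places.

T(0) = 8.5 × 1.4 / 0.24 = 49.583
20 log₁₀(49.583) = 33.907 dB

33.91 dB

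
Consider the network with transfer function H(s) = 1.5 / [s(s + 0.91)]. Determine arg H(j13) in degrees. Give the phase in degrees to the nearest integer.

∠(j13 + 0.91) = arctan(13/0.91) = 86.00°
∠(j13) = 90.00°
∠H(j13) = − (86.00° + 90.00°) = -176.00°

-176°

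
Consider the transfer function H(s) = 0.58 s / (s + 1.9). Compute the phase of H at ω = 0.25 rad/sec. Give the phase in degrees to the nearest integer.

∠(j0.25) = 90.00°
∠(j0.25 + 1.9) = arctan(0.25/1.9) = 7.50°
∠H(j0.25) = 90.00° − 7.50° = 82.50°

83°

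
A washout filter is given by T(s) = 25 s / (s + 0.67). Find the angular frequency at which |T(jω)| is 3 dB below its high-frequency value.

0.67 rad/sec

For a single-pole high-pass, the −3 dB point is at the pole: ω = 0.67 rad/sec.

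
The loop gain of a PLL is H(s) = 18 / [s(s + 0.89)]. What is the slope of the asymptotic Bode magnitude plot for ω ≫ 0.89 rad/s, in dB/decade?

-40 dB/decade

With 0 zeros and 2 poles, the high-frequency asymptotic slope is 20 × (0 − 2) = -40 dB/decade.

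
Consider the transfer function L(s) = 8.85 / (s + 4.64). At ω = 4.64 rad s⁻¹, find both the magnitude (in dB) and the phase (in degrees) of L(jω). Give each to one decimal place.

|j4.64 + 4.64| = √(4.64² + 4.64²) = 6.562
|L(j4.64)| = 8.85 / 6.562 = 1.3487
20 log₁₀(1.3487) = 2.60 dB
∠(j4.64 + 4.64) = arctan(4.64/4.64) = 45.00°
∠L(j4.64) = −45.00° = -45.00°

|L| = 2.6 dB, ∠L = -45.0°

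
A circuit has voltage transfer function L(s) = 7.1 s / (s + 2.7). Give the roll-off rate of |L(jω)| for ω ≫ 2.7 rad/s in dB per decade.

0 dB/decade

With 1 zero and 1 pole, the high-frequency asymptotic slope is 20 × (1 − 1) = 0 dB/decade.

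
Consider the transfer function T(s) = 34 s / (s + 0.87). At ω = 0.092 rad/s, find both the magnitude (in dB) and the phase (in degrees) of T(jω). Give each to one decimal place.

|T| = 11.1 dB, ∠T = 84.0°

|j0.092| = 0.092
|j0.092 + 0.87| = √(0.092² + 0.87²) = 0.8749
|T(j0.092)| = 34 × 0.092 / 0.8749 = 3.5755
20 log₁₀(3.5755) = 11.07 dB
∠(j0.092) = 90.00°
∠(j0.092 + 0.87) = arctan(0.092/0.87) = 6.04°
∠T(j0.092) = 90.00° − 6.04° = 83.96°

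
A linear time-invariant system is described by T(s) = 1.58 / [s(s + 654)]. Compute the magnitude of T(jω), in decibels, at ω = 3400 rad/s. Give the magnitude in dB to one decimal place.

-137.4 dB

|j3400 + 654| = √(3400² + 654²) = 3462
|j3400| = 3400
|T(j3400)| = 1.58 / (3462 × 3400) = 1.3422e-07
20 log₁₀(1.3422e-07) = -137.44 dB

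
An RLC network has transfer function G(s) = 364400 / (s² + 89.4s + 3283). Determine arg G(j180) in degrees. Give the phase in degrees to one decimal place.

∠[(j180)² + 89.4(j180) + 3283] = ∠[-29117 + j16092] = 151.07°
∠G(j180) = −151.07° = -151.07°

-151.1°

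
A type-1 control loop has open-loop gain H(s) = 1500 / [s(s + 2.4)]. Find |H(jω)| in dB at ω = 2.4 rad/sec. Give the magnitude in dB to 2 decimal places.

|j2.4 + 2.4| = √(2.4² + 2.4²) = 3.394
|j2.4| = 2.4
|H(j2.4)| = 1500 / (3.394 × 2.4) = 184.14
20 log₁₀(184.14) = 45.303 dB

45.30 dB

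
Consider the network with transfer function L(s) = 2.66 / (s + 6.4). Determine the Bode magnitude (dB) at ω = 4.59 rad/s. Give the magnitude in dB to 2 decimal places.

|j4.59 + 6.4| = √(4.59² + 6.4²) = 7.876
|L(j4.59)| = 2.66 / 7.876 = 0.33774
20 log₁₀(0.33774) = -9.428 dB

-9.43 dB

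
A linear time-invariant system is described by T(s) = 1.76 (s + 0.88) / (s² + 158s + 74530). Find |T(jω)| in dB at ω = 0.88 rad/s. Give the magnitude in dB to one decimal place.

-90.6 dB

|j0.88 + 0.88| = √(0.88² + 0.88²) = 1.245
|(j0.88)² + 158(j0.88) + 74530| = |74529 + j139.04| = 7.453e+04
|T(j0.88)| = 1.76 × 1.245 / 7.453e+04 = 2.9389e-05
20 log₁₀(2.9389e-05) = -90.64 dB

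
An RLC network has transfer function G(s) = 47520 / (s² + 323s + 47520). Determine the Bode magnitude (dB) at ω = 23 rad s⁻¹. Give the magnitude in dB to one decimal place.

|(j23)² + 323(j23) + 47520| = |46991 + j7429| = 4.757e+04
|G(j23)| = 47520 / 4.757e+04 = 0.99885
20 log₁₀(0.99885) = -0.01 dB

-0.0 dB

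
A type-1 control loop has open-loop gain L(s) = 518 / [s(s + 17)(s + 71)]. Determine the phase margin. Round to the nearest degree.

88°

Gain crossover: |L(jω)| = 1 at ω ≈ 0.429 rad/s.
∠L(j0.429) = −90° − arctan(0.429/17) − arctan(0.429/71) ≈ -91.79°
PM = 180° + (-91.79°) = 88.21°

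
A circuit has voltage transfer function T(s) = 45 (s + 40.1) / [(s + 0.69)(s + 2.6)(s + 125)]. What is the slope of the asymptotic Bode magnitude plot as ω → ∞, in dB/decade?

With 1 zero and 3 poles, the high-frequency asymptotic slope is 20 × (1 − 3) = -40 dB/decade.

-40 dB/decade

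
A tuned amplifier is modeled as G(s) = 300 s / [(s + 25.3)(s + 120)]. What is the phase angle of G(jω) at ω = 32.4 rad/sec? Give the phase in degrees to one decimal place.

22.9°

∠(j32.4) = 90.00°
∠(j32.4 + 25.3) = arctan(32.4/25.3) = 52.01°
∠(j32.4 + 120) = arctan(32.4/120) = 15.11°
∠G(j32.4) = 90.00° − (52.01° + 15.11°) = 22.88°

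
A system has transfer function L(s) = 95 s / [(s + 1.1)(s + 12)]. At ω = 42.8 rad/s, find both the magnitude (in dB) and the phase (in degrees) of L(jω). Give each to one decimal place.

|j42.8| = 42.8
|j42.8 + 1.1| = √(42.8² + 1.1²) = 42.81
|j42.8 + 12| = √(42.8² + 12²) = 44.45
|L(j42.8)| = 95 × 42.8 / (42.81 × 44.45) = 2.1365
20 log₁₀(2.1365) = 6.59 dB
∠(j42.8) = 90.00°
∠(j42.8 + 1.1) = arctan(42.8/1.1) = 88.53°
∠(j42.8 + 12) = arctan(42.8/12) = 74.34°
∠L(j42.8) = 90.00° − (88.53° + 74.34°) = -72.87°

|L| = 6.6 dB, ∠L = -72.9°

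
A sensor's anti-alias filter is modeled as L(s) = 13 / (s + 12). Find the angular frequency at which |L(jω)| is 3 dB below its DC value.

12 rad/s

For a single-pole low-pass, the −3 dB point is at the pole: ω = 12 rad/s.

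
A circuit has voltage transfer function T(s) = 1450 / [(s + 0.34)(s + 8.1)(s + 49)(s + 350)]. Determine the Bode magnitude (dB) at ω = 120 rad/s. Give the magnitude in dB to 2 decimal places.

-113.58 dB

|j120 + 0.34| = √(120² + 0.34²) = 120
|j120 + 8.1| = √(120² + 8.1²) = 120.3
|j120 + 49| = √(120² + 49²) = 129.6
|j120 + 350| = √(120² + 350²) = 370
|T(j120)| = 1450 / (120 × 120.3 × 129.6 × 370) = 2.0948e-06
20 log₁₀(2.0948e-06) = -113.577 dB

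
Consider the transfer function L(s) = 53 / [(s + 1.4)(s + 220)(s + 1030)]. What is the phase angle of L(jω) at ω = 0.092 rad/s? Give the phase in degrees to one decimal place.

-3.8°

∠(j0.092 + 1.4) = arctan(0.092/1.4) = 3.76°
∠(j0.092 + 220) = arctan(0.092/220) = 0.02°
∠(j0.092 + 1030) = arctan(0.092/1030) = 0.01°
∠L(j0.092) = − (3.76° + 0.02° + 0.01°) = -3.79°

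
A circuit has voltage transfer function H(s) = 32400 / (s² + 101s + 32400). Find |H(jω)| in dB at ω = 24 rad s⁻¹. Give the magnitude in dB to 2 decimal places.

0.13 dB

|(j24)² + 101(j24) + 32400| = |31824 + j2424| = 3.192e+04
|H(j24)| = 32400 / 3.192e+04 = 1.0152
20 log₁₀(1.0152) = 0.131 dB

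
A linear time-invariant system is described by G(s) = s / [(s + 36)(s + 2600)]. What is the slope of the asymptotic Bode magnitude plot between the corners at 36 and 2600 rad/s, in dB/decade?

In this band the factors already past their corner are: 1 differentiator zero, pole at 36; net slope = 0 dB/decade.

0 dB/decade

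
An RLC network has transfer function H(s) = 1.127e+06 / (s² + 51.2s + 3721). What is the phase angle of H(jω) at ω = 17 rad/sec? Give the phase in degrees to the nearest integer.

∠[(j17)² + 51.2(j17) + 3721] = ∠[3432 + j870.4] = 14.23°
∠H(j17) = −14.23° = -14.23°

-14°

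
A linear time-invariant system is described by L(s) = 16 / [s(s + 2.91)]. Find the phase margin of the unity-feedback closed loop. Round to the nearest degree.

Gain crossover: |L(jω)| = 1 at ω ≈ 3.51 rad/s.
∠L(j3.51) = −90° − arctan(3.51/2.91) ≈ -140.34°
PM = 180° + (-140.34°) = 39.66°

40 deg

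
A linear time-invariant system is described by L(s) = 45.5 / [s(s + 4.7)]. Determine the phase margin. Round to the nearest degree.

38°

Gain crossover: |L(jω)| = 1 at ω ≈ 5.98 rad/s.
∠L(j5.98) = −90° − arctan(5.98/4.7) ≈ -141.84°
PM = 180° + (-141.84°) = 38.16°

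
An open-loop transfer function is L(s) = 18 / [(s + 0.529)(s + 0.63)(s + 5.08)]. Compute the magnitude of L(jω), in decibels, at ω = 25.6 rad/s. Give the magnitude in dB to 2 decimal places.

|j25.6 + 0.529| = √(25.6² + 0.529²) = 25.61
|j25.6 + 0.63| = √(25.6² + 0.63²) = 25.61
|j25.6 + 5.08| = √(25.6² + 5.08²) = 26.1
|L(j25.6)| = 18 / (25.61 × 25.61 × 26.1) = 0.0010518
20 log₁₀(0.0010518) = -59.561 dB

-59.56 dB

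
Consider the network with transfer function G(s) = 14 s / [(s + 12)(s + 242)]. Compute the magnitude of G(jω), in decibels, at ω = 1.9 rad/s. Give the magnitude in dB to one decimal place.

|j1.9| = 1.9
|j1.9 + 12| = √(1.9² + 12²) = 12.15
|j1.9 + 242| = √(1.9² + 242²) = 242
|G(j1.9)| = 14 × 1.9 / (12.15 × 242) = 0.0090468
20 log₁₀(0.0090468) = -40.87 dB

-40.9 dB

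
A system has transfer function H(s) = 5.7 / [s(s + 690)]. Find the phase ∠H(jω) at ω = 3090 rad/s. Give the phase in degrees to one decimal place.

∠(j3090 + 690) = arctan(3090/690) = 77.41°
∠(j3090) = 90.00°
∠H(j3090) = − (77.41° + 90.00°) = -167.41°

-167.4°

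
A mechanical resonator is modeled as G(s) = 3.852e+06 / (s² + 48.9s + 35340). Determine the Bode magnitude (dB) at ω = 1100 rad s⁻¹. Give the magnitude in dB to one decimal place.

|(j1100)² + 48.9(j1100) + 35340| = |-1.1747e+06 + j53790| = 1.176e+06
|G(j1100)| = 3.852e+06 / 1.176e+06 = 3.2758
20 log₁₀(3.2758) = 10.31 dB

10.3 dB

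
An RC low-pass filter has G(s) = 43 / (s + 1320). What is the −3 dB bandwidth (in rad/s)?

For a single-pole low-pass, the −3 dB point is at the pole: ω = 1320 rad/s.

1320 rad/s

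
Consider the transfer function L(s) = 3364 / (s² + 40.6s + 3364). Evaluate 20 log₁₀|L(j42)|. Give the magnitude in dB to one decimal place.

3.2 dB

|(j42)² + 40.6(j42) + 3364| = |1600 + j1705.2| = 2338
|L(j42)| = 3364 / 2338 = 1.4386
20 log₁₀(1.4386) = 3.16 dB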